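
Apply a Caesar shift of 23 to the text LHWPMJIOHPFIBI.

L(11): 11+23=34≡8 → I
H(7): 7+23=30≡4 → E
W(22): 22+23=45≡19 → T
P(15): 15+23=38≡12 → M
M(12): 12+23=35≡9 → J
J(9): 9+23=32≡6 → G
I(8): 8+23=31≡5 → F
O(14): 14+23=37≡11 → L
H(7): 7+23=30≡4 → E
P(15): 15+23=38≡12 → M
F(5): 5+23=28≡2 → C
I(8): 8+23=31≡5 → F
B(1): 1+23=24 → Y
I(8): 8+23=31≡5 → F

IETMJGFLEMCFYF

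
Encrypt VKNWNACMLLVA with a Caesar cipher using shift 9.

ETWFWJLVUUEJ

V(21): 21+9=30≡4 → E
K(10): 10+9=19 → T
N(13): 13+9=22 → W
W(22): 22+9=31≡5 → F
N(13): 13+9=22 → W
A(0): 0+9=9 → J
C(2): 2+9=11 → L
M(12): 12+9=21 → V
L(11): 11+9=20 → U
L(11): 11+9=20 → U
V(21): 21+9=30≡4 → E
A(0): 0+9=9 → J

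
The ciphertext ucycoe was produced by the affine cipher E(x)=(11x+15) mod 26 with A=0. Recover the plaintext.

The inverse of 11 mod 26 is 19, since 11·19=209≡1. Apply D(y)=19·(y−15) mod 26:
u(20): 19·(20−15)=95≡17 → r
c(2): 19·(2−15)=-247≡13 → n
y(24): 19·(24−15)=171≡15 → p
c(2): 19·(2−15)=-247≡13 → n
o(14): 19·(14−15)=-19≡7 → h
e(4): 19·(4−15)=-209≡25 → z

rnpnhz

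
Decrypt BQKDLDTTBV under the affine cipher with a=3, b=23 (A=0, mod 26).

KPNCWCQQKI

The inverse of 3 mod 26 is 9, since 3·9=27≡1. Apply D(y)=9·(y−23) mod 26:
B(1): 9·(1−23)=-198≡10 → K
Q(16): 9·(16−23)=-63≡15 → P
K(10): 9·(10−23)=-117≡13 → N
D(3): 9·(3−23)=-180≡2 → C
L(11): 9·(11−23)=-108≡22 → W
D(3): 9·(3−23)=-180≡2 → C
T(19): 9·(19−23)=-36≡16 → Q
T(19): 9·(19−23)=-36≡16 → Q
B(1): 9·(1−23)=-198≡10 → K
V(21): 9·(21−23)=-18≡8 → I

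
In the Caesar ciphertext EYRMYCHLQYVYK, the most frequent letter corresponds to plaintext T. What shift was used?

The most frequent ciphertext letter is Y (appears 4 times).
Y is position 24; T is position 19.
Shift = 5.

5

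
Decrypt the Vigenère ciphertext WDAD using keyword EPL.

SOPZ

Repeat the key across the ciphertext: EPLE
W(22)−E(4): 18 → S
D(3)−P(15): -12≡14 → O
A(0)−L(11): -11≡15 → P
D(3)−E(4): -1≡25 → Z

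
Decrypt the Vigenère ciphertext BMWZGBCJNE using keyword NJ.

ODJQTSPAAV

Repeat the key across the ciphertext: NJNJNJNJNJ
B(1)−N(13): -12≡14 → O
M(12)−J(9): 3 → D
W(22)−N(13): 9 → J
Z(25)−J(9): 16 → Q
G(6)−N(13): -7≡19 → T
B(1)−J(9): -8≡18 → S
C(2)−N(13): -11≡15 → P
J(9)−J(9): 0 → A
N(13)−N(13): 0 → A
E(4)−J(9): -5≡21 → V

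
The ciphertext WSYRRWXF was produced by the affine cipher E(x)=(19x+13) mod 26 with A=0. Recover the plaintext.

VDRSSVGQ

The inverse of 19 mod 26 is 11, since 19·11=209≡1. Apply D(y)=11·(y−13) mod 26:
W(22): 11·(22−13)=99≡21 → V
S(18): 11·(18−13)=55≡3 → D
Y(24): 11·(24−13)=121≡17 → R
R(17): 11·(17−13)=44≡18 → S
R(17): 11·(17−13)=44≡18 → S
W(22): 11·(22−13)=99≡21 → V
X(23): 11·(23−13)=110≡6 → G
F(5): 11·(5−13)=-88≡16 → Q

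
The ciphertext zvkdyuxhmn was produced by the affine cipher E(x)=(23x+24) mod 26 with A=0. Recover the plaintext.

The inverse of 23 mod 26 is 17, since 23·17=391≡1. Apply D(y)=17·(y−24) mod 26:
z(25): 17·(25−24)=17 → r
v(21): 17·(21−24)=-51≡1 → b
k(10): 17·(10−24)=-238≡22 → w
d(3): 17·(3−24)=-357≡7 → h
y(24): 17·(24−24)=0 → a
u(20): 17·(20−24)=-68≡10 → k
x(23): 17·(23−24)=-17≡9 → j
h(7): 17·(7−24)=-289≡23 → x
m(12): 17·(12−24)=-204≡4 → e
n(13): 17·(13−24)=-187≡21 → v

rbwhakjxev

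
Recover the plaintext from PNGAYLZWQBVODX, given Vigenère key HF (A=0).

Repeat the key across the ciphertext: HFHFHFHFHFHFHF
P(15)−H(7): 8 → I
N(13)−F(5): 8 → I
G(6)−H(7): -1≡25 → Z
A(0)−F(5): -5≡21 → V
Y(24)−H(7): 17 → R
L(11)−F(5): 6 → G
Z(25)−H(7): 18 → S
W(22)−F(5): 17 → R
Q(16)−H(7): 9 → J
B(1)−F(5): -4≡22 → W
V(21)−H(7): 14 → O
O(14)−F(5): 9 → J
D(3)−H(7): -4≡22 → W
X(23)−F(5): 18 → S

IIZVRGSRJWOJWS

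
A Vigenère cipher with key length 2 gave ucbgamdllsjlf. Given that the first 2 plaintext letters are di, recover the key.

ru

Subtract each crib letter from the matching ciphertext letter (mod 26):
u(20)−d(3)=17 → r
c(2)−i(8)=-6≡20 → u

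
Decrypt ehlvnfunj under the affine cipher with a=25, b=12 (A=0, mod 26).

ifbrzhszd

The inverse of 25 mod 26 is 25, since 25·25=625≡1. Apply D(y)=25·(y−12) mod 26:
e(4): 25·(4−12)=-200≡8 → i
h(7): 25·(7−12)=-125≡5 → f
l(11): 25·(11−12)=-25≡1 → b
v(21): 25·(21−12)=225≡17 → r
n(13): 25·(13−12)=25 → z
f(5): 25·(5−12)=-175≡7 → h
u(20): 25·(20−12)=200≡18 → s
n(13): 25·(13−12)=25 → z
j(9): 25·(9−12)=-75≡3 → d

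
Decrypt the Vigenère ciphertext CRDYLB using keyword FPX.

XCGTWE

Repeat the key across the ciphertext: FPXFPX
C(2)−F(5): -3≡23 → X
R(17)−P(15): 2 → C
D(3)−X(23): -20≡6 → G
Y(24)−F(5): 19 → T
L(11)−P(15): -4≡22 → W
B(1)−X(23): -22≡4 → E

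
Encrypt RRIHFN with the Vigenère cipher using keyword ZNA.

Repeat the key across the message: ZNAZNA
R(17)+Z(25): 42≡16 → Q
R(17)+N(13): 30≡4 → E
I(8)+A(0): 8 → I
H(7)+Z(25): 32≡6 → G
F(5)+N(13): 18 → S
N(13)+A(0): 13 → N

QEIGSN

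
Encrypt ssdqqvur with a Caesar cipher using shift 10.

s(18): 18+10=28≡2 → c
s(18): 18+10=28≡2 → c
d(3): 3+10=13 → n
q(16): 16+10=26≡0 → a
q(16): 16+10=26≡0 → a
v(21): 21+10=31≡5 → f
u(20): 20+10=30≡4 → e
r(17): 17+10=27≡1 → b

ccnaafeb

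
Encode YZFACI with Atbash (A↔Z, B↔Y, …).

Y(24) → B(1)
Z(25) → A(0)
F(5) → U(20)
A(0) → Z(25)
C(2) → X(23)
I(8) → R(17)

BAUZXR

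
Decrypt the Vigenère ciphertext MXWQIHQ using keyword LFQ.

Repeat the key across the ciphertext: LFQLFQL
M(12)−L(11): 1 → B
X(23)−F(5): 18 → S
W(22)−Q(16): 6 → G
Q(16)−L(11): 5 → F
I(8)−F(5): 3 → D
H(7)−Q(16): -9≡17 → R
Q(16)−L(11): 5 → F

BSGFDRF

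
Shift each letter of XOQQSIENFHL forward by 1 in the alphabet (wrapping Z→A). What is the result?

X(23): 23+1=24 → Y
O(14): 14+1=15 → P
Q(16): 16+1=17 → R
Q(16): 16+1=17 → R
S(18): 18+1=19 → T
I(8): 8+1=9 → J
E(4): 4+1=5 → F
N(13): 13+1=14 → O
F(5): 5+1=6 → G
H(7): 7+1=8 → I
L(11): 11+1=12 → M

YPRRTJFOGIM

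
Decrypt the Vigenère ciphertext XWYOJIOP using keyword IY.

Repeat the key across the ciphertext: IYIYIYIY
X(23)−I(8): 15 → P
W(22)−Y(24): -2≡24 → Y
Y(24)−I(8): 16 → Q
O(14)−Y(24): -10≡16 → Q
J(9)−I(8): 1 → B
I(8)−Y(24): -16≡10 → K
O(14)−I(8): 6 → G
P(15)−Y(24): -9≡17 → R

PYQQBKGR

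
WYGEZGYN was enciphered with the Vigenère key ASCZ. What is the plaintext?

Repeat the key across the ciphertext: ASCZASCZ
W(22)−A(0): 22 → W
Y(24)−S(18): 6 → G
G(6)−C(2): 4 → E
E(4)−Z(25): -21≡5 → F
Z(25)−A(0): 25 → Z
G(6)−S(18): -12≡14 → O
Y(24)−C(2): 22 → W
N(13)−Z(25): -12≡14 → O

WGEFZOWO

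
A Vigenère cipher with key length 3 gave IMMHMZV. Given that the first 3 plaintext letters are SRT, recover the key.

QVT

Subtract each crib letter from the matching ciphertext letter (mod 26):
I(8)−S(18)=-10≡16 → Q
M(12)−R(17)=-5≡21 → V
M(12)−T(19)=-7≡19 → T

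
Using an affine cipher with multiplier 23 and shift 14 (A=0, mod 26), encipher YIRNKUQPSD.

UQPBKGSVMF

Y(24): 23·24+14=566≡20 → U
I(8): 23·8+14=198≡16 → Q
R(17): 23·17+14=405≡15 → P
N(13): 23·13+14=313≡1 → B
K(10): 23·10+14=244≡10 → K
U(20): 23·20+14=474≡6 → G
Q(16): 23·16+14=382≡18 → S
P(15): 23·15+14=359≡21 → V
S(18): 23·18+14=428≡12 → M
D(3): 23·3+14=83≡5 → F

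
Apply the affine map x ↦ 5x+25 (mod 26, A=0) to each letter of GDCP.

G(6): 5·6+25=55≡3 → D
D(3): 5·3+25=40≡14 → O
C(2): 5·2+25=35≡9 → J
P(15): 5·15+25=100≡22 → W

DOJW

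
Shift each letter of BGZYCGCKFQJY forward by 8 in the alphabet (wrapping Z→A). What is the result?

JOHGKOKSNYRG

B(1): 1+8=9 → J
G(6): 6+8=14 → O
Z(25): 25+8=33≡7 → H
Y(24): 24+8=32≡6 → G
C(2): 2+8=10 → K
G(6): 6+8=14 → O
C(2): 2+8=10 → K
K(10): 10+8=18 → S
F(5): 5+8=13 → N
Q(16): 16+8=24 → Y
J(9): 9+8=17 → R
Y(24): 24+8=32≡6 → G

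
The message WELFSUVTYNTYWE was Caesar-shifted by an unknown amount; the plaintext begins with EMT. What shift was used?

From the crib: W(22)−E(4)=18, so the shift is 18.

18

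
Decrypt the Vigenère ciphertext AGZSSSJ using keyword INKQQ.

Repeat the key across the ciphertext: INKQQIN
A(0)−I(8): -8≡18 → S
G(6)−N(13): -7≡19 → T
Z(25)−K(10): 15 → P
S(18)−Q(16): 2 → C
S(18)−Q(16): 2 → C
S(18)−I(8): 10 → K
J(9)−N(13): -4≡22 → W

STPCCKW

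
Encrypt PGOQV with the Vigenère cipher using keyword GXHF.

Repeat the key across the message: GXHFG
P(15)+G(6): 21 → V
G(6)+X(23): 29≡3 → D
O(14)+H(7): 21 → V
Q(16)+F(5): 21 → V
V(21)+G(6): 27≡1 → B

VDVVB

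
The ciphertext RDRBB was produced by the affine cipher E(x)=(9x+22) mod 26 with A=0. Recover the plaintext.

LVLPP

The inverse of 9 mod 26 is 3, since 9·3=27≡1. Apply D(y)=3·(y−22) mod 26:
R(17): 3·(17−22)=-15≡11 → L
D(3): 3·(3−22)=-57≡21 → V
R(17): 3·(17−22)=-15≡11 → L
B(1): 3·(1−22)=-63≡15 → P
B(1): 3·(1−22)=-63≡15 → P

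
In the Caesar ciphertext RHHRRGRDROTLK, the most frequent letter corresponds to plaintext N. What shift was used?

4

The most frequent ciphertext letter is R (appears 5 times).
R is position 17; N is position 13.
Shift = 4.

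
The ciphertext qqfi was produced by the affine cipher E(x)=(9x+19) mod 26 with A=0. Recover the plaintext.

rrkt

The inverse of 9 mod 26 is 3, since 9·3=27≡1. Apply D(y)=3·(y−19) mod 26:
q(16): 3·(16−19)=-9≡17 → r
q(16): 3·(16−19)=-9≡17 → r
f(5): 3·(5−19)=-42≡10 → k
i(8): 3·(8−19)=-33≡19 → t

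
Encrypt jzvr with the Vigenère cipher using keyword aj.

Repeat the key across the message: ajaj
j(9)+a(0): 9 → j
z(25)+j(9): 34≡8 → i
v(21)+a(0): 21 → v
r(17)+j(9): 26≡0 → a

jiva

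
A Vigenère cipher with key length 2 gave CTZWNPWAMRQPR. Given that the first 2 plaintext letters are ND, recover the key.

PQ

Subtract each crib letter from the matching ciphertext letter (mod 26):
C(2)−N(13)=-11≡15 → P
T(19)−D(3)=16 → Q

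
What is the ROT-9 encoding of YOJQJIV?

Y(24): 24+9=33≡7 → H
O(14): 14+9=23 → X
J(9): 9+9=18 → S
Q(16): 16+9=25 → Z
J(9): 9+9=18 → S
I(8): 8+9=17 → R
V(21): 21+9=30≡4 → E

HXSZSRE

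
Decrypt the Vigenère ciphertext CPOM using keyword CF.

AKMH

Repeat the key across the ciphertext: CFCF
C(2)−C(2): 0 → A
P(15)−F(5): 10 → K
O(14)−C(2): 12 → M
M(12)−F(5): 7 → H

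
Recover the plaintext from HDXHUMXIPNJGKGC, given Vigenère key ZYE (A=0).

Repeat the key across the ciphertext: ZYEZYEZYEZYEZYE
H(7)−Z(25): -18≡8 → I
D(3)−Y(24): -21≡5 → F
X(23)−E(4): 19 → T
H(7)−Z(25): -18≡8 → I
U(20)−Y(24): -4≡22 → W
M(12)−E(4): 8 → I
X(23)−Z(25): -2≡24 → Y
I(8)−Y(24): -16≡10 → K
P(15)−E(4): 11 → L
N(13)−Z(25): -12≡14 → O
J(9)−Y(24): -15≡11 → L
G(6)−E(4): 2 → C
K(10)−Z(25): -15≡11 → L
G(6)−Y(24): -18≡8 → I
C(2)−E(4): -2≡24 → Y

IFTIWIYKLOLCLIY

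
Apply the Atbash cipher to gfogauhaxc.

tultzfszcx

g(6) → t(19)
f(5) → u(20)
o(14) → l(11)
g(6) → t(19)
a(0) → z(25)
u(20) → f(5)
h(7) → s(18)
a(0) → z(25)
x(23) → c(2)
c(2) → x(23)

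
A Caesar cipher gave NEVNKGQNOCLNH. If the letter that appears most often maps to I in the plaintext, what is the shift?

The most frequent ciphertext letter is N (appears 4 times).
N is position 13; I is position 8.
Shift = 5.

5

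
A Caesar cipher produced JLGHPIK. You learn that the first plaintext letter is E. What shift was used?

From the crib: J(9)−E(4)=5, so the shift is 5.

5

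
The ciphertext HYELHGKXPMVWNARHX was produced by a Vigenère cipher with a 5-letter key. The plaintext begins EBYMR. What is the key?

Subtract each crib letter from the matching ciphertext letter (mod 26):
H(7)−E(4)=3 → D
Y(24)−B(1)=23 → X
E(4)−Y(24)=-20≡6 → G
L(11)−M(12)=-1≡25 → Z
H(7)−R(17)=-10≡16 → Q

DXGZQ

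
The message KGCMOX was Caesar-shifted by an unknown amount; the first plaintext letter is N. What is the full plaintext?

NJFPRA

From the crib: K(10)−N(13)=-3≡23, so the shift is 23.
Subtract 23 from each ciphertext letter:
K(10): 10−23=-13≡13 → N
G(6): 6−23=-17≡9 → J
C(2): 2−23=-21≡5 → F
M(12): 12−23=-11≡15 → P
O(14): 14−23=-9≡17 → R
X(23): 23−23=0 → A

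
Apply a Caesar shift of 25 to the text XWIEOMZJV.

WVHDNLYIU

X(23): 23+25=48≡22 → W
W(22): 22+25=47≡21 → V
I(8): 8+25=33≡7 → H
E(4): 4+25=29≡3 → D
O(14): 14+25=39≡13 → N
M(12): 12+25=37≡11 → L
Z(25): 25+25=50≡24 → Y
J(9): 9+25=34≡8 → I
V(21): 21+25=46≡20 → U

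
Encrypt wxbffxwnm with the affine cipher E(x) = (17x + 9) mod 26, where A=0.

tkaqqktwf

w(22): 17·22+9=383≡19 → t
x(23): 17·23+9=400≡10 → k
b(1): 17·1+9=26≡0 → a
f(5): 17·5+9=94≡16 → q
f(5): 17·5+9=94≡16 → q
x(23): 17·23+9=400≡10 → k
w(22): 17·22+9=383≡19 → t
n(13): 17·13+9=230≡22 → w
m(12): 17·12+9=213≡5 → f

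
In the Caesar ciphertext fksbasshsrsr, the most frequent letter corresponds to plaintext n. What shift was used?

5

The most frequent ciphertext letter is s (appears 5 times).
s is position 18; n is position 13.
Shift = 5.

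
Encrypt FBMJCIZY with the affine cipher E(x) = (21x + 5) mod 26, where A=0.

GAXMVRKP

F(5): 21·5+5=110≡6 → G
B(1): 21·1+5=26≡0 → A
M(12): 21·12+5=257≡23 → X
J(9): 21·9+5=194≡12 → M
C(2): 21·2+5=47≡21 → V
I(8): 21·8+5=173≡17 → R
Z(25): 21·25+5=530≡10 → K
Y(24): 21·24+5=509≡15 → P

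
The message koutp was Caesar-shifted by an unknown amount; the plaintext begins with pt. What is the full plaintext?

From the crib: k(10)−p(15)=-5≡21, so the shift is 21.
Subtract 21 from each ciphertext letter:
k(10): 10−21=-11≡15 → p
o(14): 14−21=-7≡19 → t
u(20): 20−21=-1≡25 → z
t(19): 19−21=-2≡24 → y
p(15): 15−21=-6≡20 → u

ptzyu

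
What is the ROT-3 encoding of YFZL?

Y(24): 24+3=27≡1 → B
F(5): 5+3=8 → I
Z(25): 25+3=28≡2 → C
L(11): 11+3=14 → O

BICO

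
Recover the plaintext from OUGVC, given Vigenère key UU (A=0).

Repeat the key across the ciphertext: UUUUU
O(14)−U(20): -6≡20 → U
U(20)−U(20): 0 → A
G(6)−U(20): -14≡12 → M
V(21)−U(20): 1 → B
C(2)−U(20): -18≡8 → I

UAMBI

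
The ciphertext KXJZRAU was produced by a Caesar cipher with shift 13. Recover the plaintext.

K(10): 10−13=-3≡23 → X
X(23): 23−13=10 → K
J(9): 9−13=-4≡22 → W
Z(25): 25−13=12 → M
R(17): 17−13=4 → E
A(0): 0−13=-13≡13 → N
U(20): 20−13=7 → H

XKWMENH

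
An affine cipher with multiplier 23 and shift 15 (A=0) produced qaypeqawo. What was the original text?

The inverse of 23 mod 26 is 17, since 23·17=391≡1. Apply D(y)=17·(y−15) mod 26:
q(16): 17·(16−15)=17 → r
a(0): 17·(0−15)=-255≡5 → f
y(24): 17·(24−15)=153≡23 → x
p(15): 17·(15−15)=0 → a
e(4): 17·(4−15)=-187≡21 → v
q(16): 17·(16−15)=17 → r
a(0): 17·(0−15)=-255≡5 → f
w(22): 17·(22−15)=119≡15 → p
o(14): 17·(14−15)=-17≡9 → j

rfxavrfpj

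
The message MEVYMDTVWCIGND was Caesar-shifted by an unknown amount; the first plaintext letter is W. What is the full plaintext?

WOFIWNDFGMSQXN

From the crib: M(12)−W(22)=-10≡16, so the shift is 16.
Subtract 16 from each ciphertext letter:
M(12): 12−16=-4≡22 → W
E(4): 4−16=-12≡14 → O
V(21): 21−16=5 → F
Y(24): 24−16=8 → I
M(12): 12−16=-4≡22 → W
D(3): 3−16=-13≡13 → N
T(19): 19−16=3 → D
V(21): 21−16=5 → F
W(22): 22−16=6 → G
C(2): 2−16=-14≡12 → M
I(8): 8−16=-8≡18 → S
G(6): 6−16=-10≡16 → Q
N(13): 13−16=-3≡23 → X
D(3): 3−16=-13≡13 → N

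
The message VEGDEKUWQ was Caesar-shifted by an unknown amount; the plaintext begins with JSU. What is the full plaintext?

From the crib: V(21)−J(9)=12, so the shift is 12.
Subtract 12 from each ciphertext letter:
V(21): 21−12=9 → J
E(4): 4−12=-8≡18 → S
G(6): 6−12=-6≡20 → U
D(3): 3−12=-9≡17 → R
E(4): 4−12=-8≡18 → S
K(10): 10−12=-2≡24 → Y
U(20): 20−12=8 → I
W(22): 22−12=10 → K
Q(16): 16−12=4 → E

JSURSYIKE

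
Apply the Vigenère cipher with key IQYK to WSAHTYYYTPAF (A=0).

EIYRBOWIBFYP

Repeat the key across the message: IQYKIQYKIQYK
W(22)+I(8): 30≡4 → E
S(18)+Q(16): 34≡8 → I
A(0)+Y(24): 24 → Y
H(7)+K(10): 17 → R
T(19)+I(8): 27≡1 → B
Y(24)+Q(16): 40≡14 → O
Y(24)+Y(24): 48≡22 → W
Y(24)+K(10): 34≡8 → I
T(19)+I(8): 27≡1 → B
P(15)+Q(16): 31≡5 → F
A(0)+Y(24): 24 → Y
F(5)+K(10): 15 → P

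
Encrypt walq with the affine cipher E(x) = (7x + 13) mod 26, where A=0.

w(22): 7·22+13=167≡11 → l
a(0): 7·0+13=13 → n
l(11): 7·11+13=90≡12 → m
q(16): 7·16+13=125≡21 → v

lnmv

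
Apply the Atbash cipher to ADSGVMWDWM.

A(0) → Z(25)
D(3) → W(22)
S(18) → H(7)
G(6) → T(19)
V(21) → E(4)
M(12) → N(13)
W(22) → D(3)
D(3) → W(22)
W(22) → D(3)
M(12) → N(13)

ZWHTENDWDN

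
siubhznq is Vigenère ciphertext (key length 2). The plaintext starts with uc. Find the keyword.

yg

Subtract each crib letter from the matching ciphertext letter (mod 26):
s(18)−u(20)=-2≡24 → y
i(8)−c(2)=6 → g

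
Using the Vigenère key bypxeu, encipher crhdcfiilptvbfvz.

Repeat the key across the message: bypxeubypxeubypx
c(2)+b(1): 3 → d
r(17)+y(24): 41≡15 → p
h(7)+p(15): 22 → w
d(3)+x(23): 26≡0 → a
c(2)+e(4): 6 → g
f(5)+u(20): 25 → z
i(8)+b(1): 9 → j
i(8)+y(24): 32≡6 → g
l(11)+p(15): 26≡0 → a
p(15)+x(23): 38≡12 → m
t(19)+e(4): 23 → x
v(21)+u(20): 41≡15 → p
b(1)+b(1): 2 → c
f(5)+y(24): 29≡3 → d
v(21)+p(15): 36≡10 → k
z(25)+x(23): 48≡22 → w

dpwagzjgamxpcdkw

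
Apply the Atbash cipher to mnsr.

m(12) → n(13)
n(13) → m(12)
s(18) → h(7)
r(17) → i(8)

nmhi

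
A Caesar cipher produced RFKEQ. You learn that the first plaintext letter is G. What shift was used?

From the crib: R(17)−G(6)=11, so the shift is 11.

11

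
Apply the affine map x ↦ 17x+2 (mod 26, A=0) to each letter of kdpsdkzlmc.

k(10): 17·10+2=172≡16 → q
d(3): 17·3+2=53≡1 → b
p(15): 17·15+2=257≡23 → x
s(18): 17·18+2=308≡22 → w
d(3): 17·3+2=53≡1 → b
k(10): 17·10+2=172≡16 → q
z(25): 17·25+2=427≡11 → l
l(11): 17·11+2=189≡7 → h
m(12): 17·12+2=206≡24 → y
c(2): 17·2+2=36≡10 → k

qbxwbqlhyk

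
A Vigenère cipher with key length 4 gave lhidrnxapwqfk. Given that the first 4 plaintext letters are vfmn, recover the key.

Subtract each crib letter from the matching ciphertext letter (mod 26):
l(11)−v(21)=-10≡16 → q
h(7)−f(5)=2 → c
i(8)−m(12)=-4≡22 → w
d(3)−n(13)=-10≡16 → q

qcwq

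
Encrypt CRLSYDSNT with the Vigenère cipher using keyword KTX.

Repeat the key across the message: KTXKTXKTX
C(2)+K(10): 12 → M
R(17)+T(19): 36≡10 → K
L(11)+X(23): 34≡8 → I
S(18)+K(10): 28≡2 → C
Y(24)+T(19): 43≡17 → R
D(3)+X(23): 26≡0 → A
S(18)+K(10): 28≡2 → C
N(13)+T(19): 32≡6 → G
T(19)+X(23): 42≡16 → Q

MKICRACGQ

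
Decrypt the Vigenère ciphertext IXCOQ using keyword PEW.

TTGZM

Repeat the key across the ciphertext: PEWPE
I(8)−P(15): -7≡19 → T
X(23)−E(4): 19 → T
C(2)−W(22): -20≡6 → G
O(14)−P(15): -1≡25 → Z
Q(16)−E(4): 12 → M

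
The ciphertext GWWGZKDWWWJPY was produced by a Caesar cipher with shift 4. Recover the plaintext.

CSSCVGZSSSFLU

G(6): 6−4=2 → C
W(22): 22−4=18 → S
W(22): 22−4=18 → S
G(6): 6−4=2 → C
Z(25): 25−4=21 → V
K(10): 10−4=6 → G
D(3): 3−4=-1≡25 → Z
W(22): 22−4=18 → S
W(22): 22−4=18 → S
W(22): 22−4=18 → S
J(9): 9−4=5 → F
P(15): 15−4=11 → L
Y(24): 24−4=20 → U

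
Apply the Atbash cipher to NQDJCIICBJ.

N(13) → M(12)
Q(16) → J(9)
D(3) → W(22)
J(9) → Q(16)
C(2) → X(23)
I(8) → R(17)
I(8) → R(17)
C(2) → X(23)
B(1) → Y(24)
J(9) → Q(16)

MJWQXRRXYQ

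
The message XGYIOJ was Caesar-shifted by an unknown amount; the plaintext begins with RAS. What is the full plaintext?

From the crib: X(23)−R(17)=6, so the shift is 6.
Subtract 6 from each ciphertext letter:
X(23): 23−6=17 → R
G(6): 6−6=0 → A
Y(24): 24−6=18 → S
I(8): 8−6=2 → C
O(14): 14−6=8 → I
J(9): 9−6=3 → D

RASCID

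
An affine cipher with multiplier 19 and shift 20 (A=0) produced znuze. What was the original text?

dbadg

The inverse of 19 mod 26 is 11, since 19·11=209≡1. Apply D(y)=11·(y−20) mod 26:
z(25): 11·(25−20)=55≡3 → d
n(13): 11·(13−20)=-77≡1 → b
u(20): 11·(20−20)=0 → a
z(25): 11·(25−20)=55≡3 → d
e(4): 11·(4−20)=-176≡6 → g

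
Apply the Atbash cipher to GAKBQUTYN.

G(6) → T(19)
A(0) → Z(25)
K(10) → P(15)
B(1) → Y(24)
Q(16) → J(9)
U(20) → F(5)
T(19) → G(6)
Y(24) → B(1)
N(13) → M(12)

TZPYJFGBM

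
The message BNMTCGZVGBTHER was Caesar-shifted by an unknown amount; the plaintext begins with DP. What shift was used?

24

From the crib: B(1)−D(3)=-2≡24, so the shift is 24.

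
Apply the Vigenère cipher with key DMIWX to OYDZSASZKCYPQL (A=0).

RKLVPDEHGZBBYH

Repeat the key across the message: DMIWXDMIWXDMIW
O(14)+D(3): 17 → R
Y(24)+M(12): 36≡10 → K
D(3)+I(8): 11 → L
Z(25)+W(22): 47≡21 → V
S(18)+X(23): 41≡15 → P
A(0)+D(3): 3 → D
S(18)+M(12): 30≡4 → E
Z(25)+I(8): 33≡7 → H
K(10)+W(22): 32≡6 → G
C(2)+X(23): 25 → Z
Y(24)+D(3): 27≡1 → B
P(15)+M(12): 27≡1 → B
Q(16)+I(8): 24 → Y
L(11)+W(22): 33≡7 → H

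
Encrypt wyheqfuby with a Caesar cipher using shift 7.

w(22): 22+7=29≡3 → d
y(24): 24+7=31≡5 → f
h(7): 7+7=14 → o
e(4): 4+7=11 → l
q(16): 16+7=23 → x
f(5): 5+7=12 → m
u(20): 20+7=27≡1 → b
b(1): 1+7=8 → i
y(24): 24+7=31≡5 → f

dfolxmbif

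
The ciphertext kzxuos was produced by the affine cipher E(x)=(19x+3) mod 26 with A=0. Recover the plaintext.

The inverse of 19 mod 26 is 11, since 19·11=209≡1. Apply D(y)=11·(y−3) mod 26:
k(10): 11·(10−3)=77≡25 → z
z(25): 11·(25−3)=242≡8 → i
x(23): 11·(23−3)=220≡12 → m
u(20): 11·(20−3)=187≡5 → f
o(14): 11·(14−3)=121≡17 → r
s(18): 11·(18−3)=165≡9 → j

zimfrj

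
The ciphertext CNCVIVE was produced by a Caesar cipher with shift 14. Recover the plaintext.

OZOHUHQ

C(2): 2−14=-12≡14 → O
N(13): 13−14=-1≡25 → Z
C(2): 2−14=-12≡14 → O
V(21): 21−14=7 → H
I(8): 8−14=-6≡20 → U
V(21): 21−14=7 → H
E(4): 4−14=-10≡16 → Q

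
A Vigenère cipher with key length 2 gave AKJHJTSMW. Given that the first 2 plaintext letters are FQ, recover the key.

Subtract each crib letter from the matching ciphertext letter (mod 26):
A(0)−F(5)=-5≡21 → V
K(10)−Q(16)=-6≡20 → U

VU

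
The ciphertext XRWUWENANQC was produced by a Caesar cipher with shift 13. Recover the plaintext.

KEJHJRANADP

X(23): 23−13=10 → K
R(17): 17−13=4 → E
W(22): 22−13=9 → J
U(20): 20−13=7 → H
W(22): 22−13=9 → J
E(4): 4−13=-9≡17 → R
N(13): 13−13=0 → A
A(0): 0−13=-13≡13 → N
N(13): 13−13=0 → A
Q(16): 16−13=3 → D
C(2): 2−13=-11≡15 → P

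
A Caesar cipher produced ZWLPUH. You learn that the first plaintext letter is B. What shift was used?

From the crib: Z(25)−B(1)=24, so the shift is 24.

24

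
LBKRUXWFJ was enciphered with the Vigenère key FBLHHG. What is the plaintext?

Repeat the key across the ciphertext: FBLHHGFBL
L(11)−F(5): 6 → G
B(1)−B(1): 0 → A
K(10)−L(11): -1≡25 → Z
R(17)−H(7): 10 → K
U(20)−H(7): 13 → N
X(23)−G(6): 17 → R
W(22)−F(5): 17 → R
F(5)−B(1): 4 → E
J(9)−L(11): -2≡24 → Y

GAZKNRREY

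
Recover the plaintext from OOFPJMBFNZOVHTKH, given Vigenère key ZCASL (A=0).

PMFXYNZFVOPTHBZI

Repeat the key across the ciphertext: ZCASLZCASLZCASLZ
O(14)−Z(25): -11≡15 → P
O(14)−C(2): 12 → M
F(5)−A(0): 5 → F
P(15)−S(18): -3≡23 → X
J(9)−L(11): -2≡24 → Y
M(12)−Z(25): -13≡13 → N
B(1)−C(2): -1≡25 → Z
F(5)−A(0): 5 → F
N(13)−S(18): -5≡21 → V
Z(25)−L(11): 14 → O
O(14)−Z(25): -11≡15 → P
V(21)−C(2): 19 → T
H(7)−A(0): 7 → H
T(19)−S(18): 1 → B
K(10)−L(11): -1≡25 → Z
H(7)−Z(25): -18≡8 → I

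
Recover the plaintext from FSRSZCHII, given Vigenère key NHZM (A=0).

Repeat the key across the ciphertext: NHZMNHZMN
F(5)−N(13): -8≡18 → S
S(18)−H(7): 11 → L
R(17)−Z(25): -8≡18 → S
S(18)−M(12): 6 → G
Z(25)−N(13): 12 → M
C(2)−H(7): -5≡21 → V
H(7)−Z(25): -18≡8 → I
I(8)−M(12): -4≡22 → W
I(8)−N(13): -5≡21 → V

SLSGMVIWV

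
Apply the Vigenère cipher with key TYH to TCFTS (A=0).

MAMMQ

Repeat the key across the message: TYHTY
T(19)+T(19): 38≡12 → M
C(2)+Y(24): 26≡0 → A
F(5)+H(7): 12 → M
T(19)+T(19): 38≡12 → M
S(18)+Y(24): 42≡16 → Q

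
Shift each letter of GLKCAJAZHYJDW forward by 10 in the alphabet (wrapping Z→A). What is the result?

QVUMKTKJRITNG

G(6): 6+10=16 → Q
L(11): 11+10=21 → V
K(10): 10+10=20 → U
C(2): 2+10=12 → M
A(0): 0+10=10 → K
J(9): 9+10=19 → T
A(0): 0+10=10 → K
Z(25): 25+10=35≡9 → J
H(7): 7+10=17 → R
Y(24): 24+10=34≡8 → I
J(9): 9+10=19 → T
D(3): 3+10=13 → N
W(22): 22+10=32≡6 → G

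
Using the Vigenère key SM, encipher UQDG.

MCVS

Repeat the key across the message: SMSM
U(20)+S(18): 38≡12 → M
Q(16)+M(12): 28≡2 → C
D(3)+S(18): 21 → V
G(6)+M(12): 18 → S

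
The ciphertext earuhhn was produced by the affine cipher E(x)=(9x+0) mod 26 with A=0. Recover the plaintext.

The inverse of 9 mod 26 is 3, since 9·3=27≡1. Apply D(y)=3·(y−0) mod 26:
e(4): 3·(4−0)=12 → m
a(0): 3·(0−0)=0 → a
r(17): 3·(17−0)=51≡25 → z
u(20): 3·(20−0)=60≡8 → i
h(7): 3·(7−0)=21 → v
h(7): 3·(7−0)=21 → v
n(13): 3·(13−0)=39≡13 → n

mazivvn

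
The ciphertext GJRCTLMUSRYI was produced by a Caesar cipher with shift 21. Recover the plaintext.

LOWHYQRZXWDN

G(6): 6−21=-15≡11 → L
J(9): 9−21=-12≡14 → O
R(17): 17−21=-4≡22 → W
C(2): 2−21=-19≡7 → H
T(19): 19−21=-2≡24 → Y
L(11): 11−21=-10≡16 → Q
M(12): 12−21=-9≡17 → R
U(20): 20−21=-1≡25 → Z
S(18): 18−21=-3≡23 → X
R(17): 17−21=-4≡22 → W
Y(24): 24−21=3 → D
I(8): 8−21=-13≡13 → N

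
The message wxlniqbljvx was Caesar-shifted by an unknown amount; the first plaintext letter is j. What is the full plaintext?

From the crib: w(22)−j(9)=13, so the shift is 13.
Subtract 13 from each ciphertext letter:
w(22): 22−13=9 → j
x(23): 23−13=10 → k
l(11): 11−13=-2≡24 → y
n(13): 13−13=0 → a
i(8): 8−13=-5≡21 → v
q(16): 16−13=3 → d
b(1): 1−13=-12≡14 → o
l(11): 11−13=-2≡24 → y
j(9): 9−13=-4≡22 → w
v(21): 21−13=8 → i
x(23): 23−13=10 → k

jkyavdoywik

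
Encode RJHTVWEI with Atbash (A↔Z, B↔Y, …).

IQSGEDVR

R(17) → I(8)
J(9) → Q(16)
H(7) → S(18)
T(19) → G(6)
V(21) → E(4)
W(22) → D(3)
E(4) → V(21)
I(8) → R(17)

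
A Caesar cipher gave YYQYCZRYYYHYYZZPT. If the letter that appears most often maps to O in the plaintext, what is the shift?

10

The most frequent ciphertext letter is Y (appears 8 times).
Y is position 24; O is position 14.
Shift = 10.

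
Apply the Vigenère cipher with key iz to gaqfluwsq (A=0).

Repeat the key across the message: izizizizi
g(6)+i(8): 14 → o
a(0)+z(25): 25 → z
q(16)+i(8): 24 → y
f(5)+z(25): 30≡4 → e
l(11)+i(8): 19 → t
u(20)+z(25): 45≡19 → t
w(22)+i(8): 30≡4 → e
s(18)+z(25): 43≡17 → r
q(16)+i(8): 24 → y

ozyettery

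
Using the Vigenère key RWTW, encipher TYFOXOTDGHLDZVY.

Repeat the key across the message: RWTWRWTWRWTWRWT
T(19)+R(17): 36≡10 → K
Y(24)+W(22): 46≡20 → U
F(5)+T(19): 24 → Y
O(14)+W(22): 36≡10 → K
X(23)+R(17): 40≡14 → O
O(14)+W(22): 36≡10 → K
T(19)+T(19): 38≡12 → M
D(3)+W(22): 25 → Z
G(6)+R(17): 23 → X
H(7)+W(22): 29≡3 → D
L(11)+T(19): 30≡4 → E
D(3)+W(22): 25 → Z
Z(25)+R(17): 42≡16 → Q
V(21)+W(22): 43≡17 → R
Y(24)+T(19): 43≡17 → R

KUYKOKMZXDEZQRR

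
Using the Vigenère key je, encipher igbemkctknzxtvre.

rkkivolxtribczai

Repeat the key across the message: jejejejejejejeje
i(8)+j(9): 17 → r
g(6)+e(4): 10 → k
b(1)+j(9): 10 → k
e(4)+e(4): 8 → i
m(12)+j(9): 21 → v
k(10)+e(4): 14 → o
c(2)+j(9): 11 → l
t(19)+e(4): 23 → x
k(10)+j(9): 19 → t
n(13)+e(4): 17 → r
z(25)+j(9): 34≡8 → i
x(23)+e(4): 27≡1 → b
t(19)+j(9): 28≡2 → c
v(21)+e(4): 25 → z
r(17)+j(9): 26≡0 → a
e(4)+e(4): 8 → i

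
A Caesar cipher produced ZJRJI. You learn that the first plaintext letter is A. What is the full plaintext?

AKSKJ

From the crib: Z(25)−A(0)=25, so the shift is 25.
Subtract 25 from each ciphertext letter:
Z(25): 25−25=0 → A
J(9): 9−25=-16≡10 → K
R(17): 17−25=-8≡18 → S
J(9): 9−25=-16≡10 → K
I(8): 8−25=-17≡9 → J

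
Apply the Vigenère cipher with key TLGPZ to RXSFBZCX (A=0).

Repeat the key across the message: TLGPZTLG
R(17)+T(19): 36≡10 → K
X(23)+L(11): 34≡8 → I
S(18)+G(6): 24 → Y
F(5)+P(15): 20 → U
B(1)+Z(25): 26≡0 → A
Z(25)+T(19): 44≡18 → S
C(2)+L(11): 13 → N
X(23)+G(6): 29≡3 → D

KIYUASND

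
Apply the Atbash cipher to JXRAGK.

J(9) → Q(16)
X(23) → C(2)
R(17) → I(8)
A(0) → Z(25)
G(6) → T(19)
K(10) → P(15)

QCIZTP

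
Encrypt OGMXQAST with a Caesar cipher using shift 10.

O(14): 14+10=24 → Y
G(6): 6+10=16 → Q
M(12): 12+10=22 → W
X(23): 23+10=33≡7 → H
Q(16): 16+10=26≡0 → A
A(0): 0+10=10 → K
S(18): 18+10=28≡2 → C
T(19): 19+10=29≡3 → D

YQWHAKCD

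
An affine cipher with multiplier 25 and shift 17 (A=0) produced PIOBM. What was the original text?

CJDQF

The inverse of 25 mod 26 is 25, since 25·25=625≡1. Apply D(y)=25·(y−17) mod 26:
P(15): 25·(15−17)=-50≡2 → C
I(8): 25·(8−17)=-225≡9 → J
O(14): 25·(14−17)=-75≡3 → D
B(1): 25·(1−17)=-400≡16 → Q
M(12): 25·(12−17)=-125≡5 → F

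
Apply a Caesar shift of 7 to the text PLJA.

WSQH

P(15): 15+7=22 → W
L(11): 11+7=18 → S
J(9): 9+7=16 → Q
A(0): 0+7=7 → H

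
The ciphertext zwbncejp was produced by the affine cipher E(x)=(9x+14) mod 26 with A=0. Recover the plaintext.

hynxqwld

The inverse of 9 mod 26 is 3, since 9·3=27≡1. Apply D(y)=3·(y−14) mod 26:
z(25): 3·(25−14)=33≡7 → h
w(22): 3·(22−14)=24 → y
b(1): 3·(1−14)=-39≡13 → n
n(13): 3·(13−14)=-3≡23 → x
c(2): 3·(2−14)=-36≡16 → q
e(4): 3·(4−14)=-30≡22 → w
j(9): 3·(9−14)=-15≡11 → l
p(15): 3·(15−14)=3 → d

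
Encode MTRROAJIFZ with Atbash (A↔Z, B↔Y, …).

M(12) → N(13)
T(19) → G(6)
R(17) → I(8)
R(17) → I(8)
O(14) → L(11)
A(0) → Z(25)
J(9) → Q(16)
I(8) → R(17)
F(5) → U(20)
Z(25) → A(0)

NGIILZQRUA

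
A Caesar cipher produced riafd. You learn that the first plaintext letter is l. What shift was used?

6

From the crib: r(17)−l(11)=6, so the shift is 6.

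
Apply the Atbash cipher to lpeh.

l(11) → o(14)
p(15) → k(10)
e(4) → v(21)
h(7) → s(18)

okvs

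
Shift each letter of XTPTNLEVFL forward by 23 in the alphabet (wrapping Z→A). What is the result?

UQMQKIBSCI

X(23): 23+23=46≡20 → U
T(19): 19+23=42≡16 → Q
P(15): 15+23=38≡12 → M
T(19): 19+23=42≡16 → Q
N(13): 13+23=36≡10 → K
L(11): 11+23=34≡8 → I
E(4): 4+23=27≡1 → B
V(21): 21+23=44≡18 → S
F(5): 5+23=28≡2 → C
L(11): 11+23=34≡8 → I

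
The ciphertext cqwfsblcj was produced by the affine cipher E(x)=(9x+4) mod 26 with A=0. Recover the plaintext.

ukcdqrvup

The inverse of 9 mod 26 is 3, since 9·3=27≡1. Apply D(y)=3·(y−4) mod 26:
c(2): 3·(2−4)=-6≡20 → u
q(16): 3·(16−4)=36≡10 → k
w(22): 3·(22−4)=54≡2 → c
f(5): 3·(5−4)=3 → d
s(18): 3·(18−4)=42≡16 → q
b(1): 3·(1−4)=-9≡17 → r
l(11): 3·(11−4)=21 → v
c(2): 3·(2−4)=-6≡20 → u
j(9): 3·(9−4)=15 → p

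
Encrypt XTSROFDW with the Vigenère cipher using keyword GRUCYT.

DKMTMYJN

Repeat the key across the message: GRUCYTGR
X(23)+G(6): 29≡3 → D
T(19)+R(17): 36≡10 → K
S(18)+U(20): 38≡12 → M
R(17)+C(2): 19 → T
O(14)+Y(24): 38≡12 → M
F(5)+T(19): 24 → Y
D(3)+G(6): 9 → J
W(22)+R(17): 39≡13 → N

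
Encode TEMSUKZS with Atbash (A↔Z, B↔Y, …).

GVNHFPAH

T(19) → G(6)
E(4) → V(21)
M(12) → N(13)
S(18) → H(7)
U(20) → F(5)
K(10) → P(15)
Z(25) → A(0)
S(18) → H(7)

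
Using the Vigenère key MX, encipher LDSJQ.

Repeat the key across the message: MXMXM
L(11)+M(12): 23 → X
D(3)+X(23): 26≡0 → A
S(18)+M(12): 30≡4 → E
J(9)+X(23): 32≡6 → G
Q(16)+M(12): 28≡2 → C

XAEGC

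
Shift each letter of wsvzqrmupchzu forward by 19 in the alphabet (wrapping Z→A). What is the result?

w(22): 22+19=41≡15 → p
s(18): 18+19=37≡11 → l
v(21): 21+19=40≡14 → o
z(25): 25+19=44≡18 → s
q(16): 16+19=35≡9 → j
r(17): 17+19=36≡10 → k
m(12): 12+19=31≡5 → f
u(20): 20+19=39≡13 → n
p(15): 15+19=34≡8 → i
c(2): 2+19=21 → v
h(7): 7+19=26≡0 → a
z(25): 25+19=44≡18 → s
u(20): 20+19=39≡13 → n

plosjkfnivasn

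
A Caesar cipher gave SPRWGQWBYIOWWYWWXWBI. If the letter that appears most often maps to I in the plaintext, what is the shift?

The most frequent ciphertext letter is W (appears 7 times).
W is position 22; I is position 8.
Shift = 14.

14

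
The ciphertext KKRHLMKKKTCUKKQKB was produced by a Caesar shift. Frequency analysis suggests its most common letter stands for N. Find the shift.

The most frequent ciphertext letter is K (appears 8 times).
K is position 10; N is position 13.
Shift = -3≡23.

23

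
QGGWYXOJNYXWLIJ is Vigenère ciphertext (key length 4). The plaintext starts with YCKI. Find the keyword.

Subtract each crib letter from the matching ciphertext letter (mod 26):
Q(16)−Y(24)=-8≡18 → S
G(6)−C(2)=4 → E
G(6)−K(10)=-4≡22 → W
W(22)−I(8)=14 → O

SEWO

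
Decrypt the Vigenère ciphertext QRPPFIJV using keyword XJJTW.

TIGWJLAM

Repeat the key across the ciphertext: XJJTWXJJ
Q(16)−X(23): -7≡19 → T
R(17)−J(9): 8 → I
P(15)−J(9): 6 → G
P(15)−T(19): -4≡22 → W
F(5)−W(22): -17≡9 → J
I(8)−X(23): -15≡11 → L
J(9)−J(9): 0 → A
V(21)−J(9): 12 → M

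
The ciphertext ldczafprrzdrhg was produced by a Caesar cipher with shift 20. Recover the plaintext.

l(11): 11−20=-9≡17 → r
d(3): 3−20=-17≡9 → j
c(2): 2−20=-18≡8 → i
z(25): 25−20=5 → f
a(0): 0−20=-20≡6 → g
f(5): 5−20=-15≡11 → l
p(15): 15−20=-5≡21 → v
r(17): 17−20=-3≡23 → x
r(17): 17−20=-3≡23 → x
z(25): 25−20=5 → f
d(3): 3−20=-17≡9 → j
r(17): 17−20=-3≡23 → x
h(7): 7−20=-13≡13 → n
g(6): 6−20=-14≡12 → m

rjifglvxxfjxnm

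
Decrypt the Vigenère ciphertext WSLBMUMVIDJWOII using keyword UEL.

COAHIJSRXJFLUEX

Repeat the key across the ciphertext: UELUELUELUELUEL
W(22)−U(20): 2 → C
S(18)−E(4): 14 → O
L(11)−L(11): 0 → A
B(1)−U(20): -19≡7 → H
M(12)−E(4): 8 → I
U(20)−L(11): 9 → J
M(12)−U(20): -8≡18 → S
V(21)−E(4): 17 → R
I(8)−L(11): -3≡23 → X
D(3)−U(20): -17≡9 → J
J(9)−E(4): 5 → F
W(22)−L(11): 11 → L
O(14)−U(20): -6≡20 → U
I(8)−E(4): 4 → E
I(8)−L(11): -3≡23 → X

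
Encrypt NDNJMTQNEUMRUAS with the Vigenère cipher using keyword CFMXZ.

PIZGLVVZBTOWGXR

Repeat the key across the message: CFMXZCFMXZCFMXZ
N(13)+C(2): 15 → P
D(3)+F(5): 8 → I
N(13)+M(12): 25 → Z
J(9)+X(23): 32≡6 → G
M(12)+Z(25): 37≡11 → L
T(19)+C(2): 21 → V
Q(16)+F(5): 21 → V
N(13)+M(12): 25 → Z
E(4)+X(23): 27≡1 → B
U(20)+Z(25): 45≡19 → T
M(12)+C(2): 14 → O
R(17)+F(5): 22 → W
U(20)+M(12): 32≡6 → G
A(0)+X(23): 23 → X
S(18)+Z(25): 43≡17 → R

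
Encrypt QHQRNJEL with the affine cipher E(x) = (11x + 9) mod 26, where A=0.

Q(16): 11·16+9=185≡3 → D
H(7): 11·7+9=86≡8 → I
Q(16): 11·16+9=185≡3 → D
R(17): 11·17+9=196≡14 → O
N(13): 11·13+9=152≡22 → W
J(9): 11·9+9=108≡4 → E
E(4): 11·4+9=53≡1 → B
L(11): 11·11+9=130≡0 → A

DIDOWEBA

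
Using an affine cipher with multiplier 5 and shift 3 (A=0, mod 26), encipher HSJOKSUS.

MPWVBPZP

H(7): 5·7+3=38≡12 → M
S(18): 5·18+3=93≡15 → P
J(9): 5·9+3=48≡22 → W
O(14): 5·14+3=73≡21 → V
K(10): 5·10+3=53≡1 → B
S(18): 5·18+3=93≡15 → P
U(20): 5·20+3=103≡25 → Z
S(18): 5·18+3=93≡15 → P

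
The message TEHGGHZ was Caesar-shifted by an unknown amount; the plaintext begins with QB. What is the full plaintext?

From the crib: T(19)−Q(16)=3, so the shift is 3.
Subtract 3 from each ciphertext letter:
T(19): 19−3=16 → Q
E(4): 4−3=1 → B
H(7): 7−3=4 → E
G(6): 6−3=3 → D
G(6): 6−3=3 → D
H(7): 7−3=4 → E
Z(25): 25−3=22 → W

QBEDDEW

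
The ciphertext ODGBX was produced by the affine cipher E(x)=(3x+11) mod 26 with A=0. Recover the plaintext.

The inverse of 3 mod 26 is 9, since 3·9=27≡1. Apply D(y)=9·(y−11) mod 26:
O(14): 9·(14−11)=27≡1 → B
D(3): 9·(3−11)=-72≡6 → G
G(6): 9·(6−11)=-45≡7 → H
B(1): 9·(1−11)=-90≡14 → O
X(23): 9·(23−11)=108≡4 → E

BGHOE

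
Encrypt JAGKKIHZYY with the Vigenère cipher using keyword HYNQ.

QYTARGUPFW

Repeat the key across the message: HYNQHYNQHY
J(9)+H(7): 16 → Q
A(0)+Y(24): 24 → Y
G(6)+N(13): 19 → T
K(10)+Q(16): 26≡0 → A
K(10)+H(7): 17 → R
I(8)+Y(24): 32≡6 → G
H(7)+N(13): 20 → U
Z(25)+Q(16): 41≡15 → P
Y(24)+H(7): 31≡5 → F
Y(24)+Y(24): 48≡22 → W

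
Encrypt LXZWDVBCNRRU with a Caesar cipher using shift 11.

L(11): 11+11=22 → W
X(23): 23+11=34≡8 → I
Z(25): 25+11=36≡10 → K
W(22): 22+11=33≡7 → H
D(3): 3+11=14 → O
V(21): 21+11=32≡6 → G
B(1): 1+11=12 → M
C(2): 2+11=13 → N
N(13): 13+11=24 → Y
R(17): 17+11=28≡2 → C
R(17): 17+11=28≡2 → C
U(20): 20+11=31≡5 → F

WIKHOGMNYCCF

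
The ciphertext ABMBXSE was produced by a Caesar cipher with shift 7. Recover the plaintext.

A(0): 0−7=-7≡19 → T
B(1): 1−7=-6≡20 → U
M(12): 12−7=5 → F
B(1): 1−7=-6≡20 → U
X(23): 23−7=16 → Q
S(18): 18−7=11 → L
E(4): 4−7=-3≡23 → X

TUFUQLX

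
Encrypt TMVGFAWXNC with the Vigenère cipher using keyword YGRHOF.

RSMNTFUDEJ

Repeat the key across the message: YGRHOFYGRH
T(19)+Y(24): 43≡17 → R
M(12)+G(6): 18 → S
V(21)+R(17): 38≡12 → M
G(6)+H(7): 13 → N
F(5)+O(14): 19 → T
A(0)+F(5): 5 → F
W(22)+Y(24): 46≡20 → U
X(23)+G(6): 29≡3 → D
N(13)+R(17): 30≡4 → E
C(2)+H(7): 9 → J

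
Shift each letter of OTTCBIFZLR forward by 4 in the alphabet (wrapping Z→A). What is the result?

SXXGFMJDPV

O(14): 14+4=18 → S
T(19): 19+4=23 → X
T(19): 19+4=23 → X
C(2): 2+4=6 → G
B(1): 1+4=5 → F
I(8): 8+4=12 → M
F(5): 5+4=9 → J
Z(25): 25+4=29≡3 → D
L(11): 11+4=15 → P
R(17): 17+4=21 → V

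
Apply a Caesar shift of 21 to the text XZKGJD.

SUFBEY

X(23): 23+21=44≡18 → S
Z(25): 25+21=46≡20 → U
K(10): 10+21=31≡5 → F
G(6): 6+21=27≡1 → B
J(9): 9+21=30≡4 → E
D(3): 3+21=24 → Y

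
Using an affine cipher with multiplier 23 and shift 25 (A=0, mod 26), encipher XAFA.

X(23): 23·23+25=554≡8 → I
A(0): 23·0+25=25 → Z
F(5): 23·5+25=140≡10 → K
A(0): 23·0+25=25 → Z

IZKZ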